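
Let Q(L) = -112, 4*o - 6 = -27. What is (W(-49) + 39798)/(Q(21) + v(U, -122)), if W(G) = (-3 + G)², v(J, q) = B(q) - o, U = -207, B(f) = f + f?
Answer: -170008/1403 ≈ -121.17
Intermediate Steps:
o = -21/4 (o = 3/2 + (¼)*(-27) = 3/2 - 27/4 = -21/4 ≈ -5.2500)
B(f) = 2*f
v(J, q) = 21/4 + 2*q (v(J, q) = 2*q - 1*(-21/4) = 2*q + 21/4 = 21/4 + 2*q)
(W(-49) + 39798)/(Q(21) + v(U, -122)) = ((-3 - 49)² + 39798)/(-112 + (21/4 + 2*(-122))) = ((-52)² + 39798)/(-112 + (21/4 - 244)) = (2704 + 39798)/(-112 - 955/4) = 42502/(-1403/4) = 42502*(-4/1403) = -170008/1403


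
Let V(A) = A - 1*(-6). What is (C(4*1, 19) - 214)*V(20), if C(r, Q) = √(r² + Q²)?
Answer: -5564 + 26*√377 ≈ -5059.2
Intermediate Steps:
C(r, Q) = √(Q² + r²)
V(A) = 6 + A (V(A) = A + 6 = 6 + A)
(C(4*1, 19) - 214)*V(20) = (√(19² + (4*1)²) - 214)*(6 + 20) = (√(361 + 4²) - 214)*26 = (√(361 + 16) - 214)*26 = (√377 - 214)*26 = (-214 + √377)*26 = -5564 + 26*√377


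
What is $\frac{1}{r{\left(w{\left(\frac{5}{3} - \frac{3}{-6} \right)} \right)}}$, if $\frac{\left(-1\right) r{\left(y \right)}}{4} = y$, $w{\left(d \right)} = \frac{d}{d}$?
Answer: $- \frac{1}{4} \approx -0.25$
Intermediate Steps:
$w{\left(d \right)} = 1$
$r{\left(y \right)} = - 4 y$
$\frac{1}{r{\left(w{\left(\frac{5}{3} - \frac{3}{-6} \right)} \right)}} = \frac{1}{\left(-4\right) 1} = \frac{1}{-4} = - \frac{1}{4}$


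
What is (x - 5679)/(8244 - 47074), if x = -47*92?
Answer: 10003/38830 ≈ 0.25761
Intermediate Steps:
x = -4324
(x - 5679)/(8244 - 47074) = (-4324 - 5679)/(8244 - 47074) = -10003/(-38830) = -10003*(-1/38830) = 10003/38830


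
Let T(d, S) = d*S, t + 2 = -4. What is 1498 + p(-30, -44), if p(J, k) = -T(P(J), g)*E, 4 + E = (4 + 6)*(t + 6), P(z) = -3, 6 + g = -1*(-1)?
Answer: 1558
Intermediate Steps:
t = -6 (t = -2 - 4 = -6)
g = -5 (g = -6 - 1*(-1) = -6 + 1 = -5)
T(d, S) = S*d
E = -4 (E = -4 + (4 + 6)*(-6 + 6) = -4 + 10*0 = -4 + 0 = -4)
p(J, k) = 60 (p(J, k) = -(-5*(-3))*(-4) = -15*(-4) = -1*(-60) = 60)
1498 + p(-30, -44) = 1498 + 60 = 1558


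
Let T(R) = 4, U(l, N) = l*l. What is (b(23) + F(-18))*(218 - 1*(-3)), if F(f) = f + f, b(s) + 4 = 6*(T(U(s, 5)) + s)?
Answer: 26962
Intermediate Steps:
U(l, N) = l²
b(s) = 20 + 6*s (b(s) = -4 + 6*(4 + s) = -4 + (24 + 6*s) = 20 + 6*s)
F(f) = 2*f
(b(23) + F(-18))*(218 - 1*(-3)) = ((20 + 6*23) + 2*(-18))*(218 - 1*(-3)) = ((20 + 138) - 36)*(218 + 3) = (158 - 36)*221 = 122*221 = 26962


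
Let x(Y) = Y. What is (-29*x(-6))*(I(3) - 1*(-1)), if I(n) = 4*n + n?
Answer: 2784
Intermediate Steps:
I(n) = 5*n
(-29*x(-6))*(I(3) - 1*(-1)) = (-29*(-6))*(5*3 - 1*(-1)) = 174*(15 + 1) = 174*16 = 2784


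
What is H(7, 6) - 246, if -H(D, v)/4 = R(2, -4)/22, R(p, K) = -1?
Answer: -2704/11 ≈ -245.82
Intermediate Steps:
H(D, v) = 2/11 (H(D, v) = -(-4)/22 = -4*(-1/22) = 2/11)
H(7, 6) - 246 = 2/11 - 246 = -2704/11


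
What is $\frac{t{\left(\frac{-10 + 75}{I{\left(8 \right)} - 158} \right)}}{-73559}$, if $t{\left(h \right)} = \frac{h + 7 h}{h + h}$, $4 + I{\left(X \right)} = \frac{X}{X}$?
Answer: $- \frac{4}{73559} \approx -5.4378 \cdot 10^{-5}$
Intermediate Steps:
$I{\left(X \right)} = -3$ ($I{\left(X \right)} = -4 + \frac{X}{X} = -4 + 1 = -3$)
$t{\left(h \right)} = 4$ ($t{\left(h \right)} = \frac{8 h}{2 h} = 8 h \frac{1}{2 h} = 4$)
$\frac{t{\left(\frac{-10 + 75}{I{\left(8 \right)} - 158} \right)}}{-73559} = \frac{4}{-73559} = 4 \left(- \frac{1}{73559}\right) = - \frac{4}{73559}$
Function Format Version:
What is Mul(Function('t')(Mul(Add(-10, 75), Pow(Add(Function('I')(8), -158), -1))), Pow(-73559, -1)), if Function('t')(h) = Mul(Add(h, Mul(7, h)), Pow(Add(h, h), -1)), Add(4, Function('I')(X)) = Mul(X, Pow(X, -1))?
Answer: Rational(-4, 73559) ≈ -5.4378e-5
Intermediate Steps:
Function('I')(X) = -3 (Function('I')(X) = Add(-4, Mul(X, Pow(X, -1))) = Add(-4, 1) = -3)
Function('t')(h) = 4 (Function('t')(h) = Mul(Mul(8, h), Pow(Mul(2, h), -1)) = Mul(Mul(8, h), Mul(Rational(1, 2), Pow(h, -1))) = 4)
Mul(Function('t')(Mul(Add(-10, 75), Pow(Add(Function('I')(8), -158), -1))), Pow(-73559, -1)) = Mul(4, Pow(-73559, -1)) = Mul(4, Rational(-1, 73559)) = Rational(-4, 73559)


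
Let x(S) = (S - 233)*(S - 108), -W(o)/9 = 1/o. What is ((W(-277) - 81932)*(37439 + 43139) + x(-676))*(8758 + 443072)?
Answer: -826185972257896740/277 ≈ -2.9826e+15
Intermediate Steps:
W(o) = -9/o
x(S) = (-233 + S)*(-108 + S)
((W(-277) - 81932)*(37439 + 43139) + x(-676))*(8758 + 443072) = ((-9/(-277) - 81932)*(37439 + 43139) + (25164 + (-676)² - 341*(-676)))*(8758 + 443072) = ((-9*(-1/277) - 81932)*80578 + (25164 + 456976 + 230516))*451830 = ((9/277 - 81932)*80578 + 712656)*451830 = (-22695155/277*80578 + 712656)*451830 = (-1828730199590/277 + 712656)*451830 = -1828532793878/277*451830 = -826185972257896740/277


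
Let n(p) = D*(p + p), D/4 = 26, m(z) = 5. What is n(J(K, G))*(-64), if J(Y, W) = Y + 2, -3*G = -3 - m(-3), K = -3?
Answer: 13312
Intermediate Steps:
D = 104 (D = 4*26 = 104)
G = 8/3 (G = -(-3 - 1*5)/3 = -(-3 - 5)/3 = -⅓*(-8) = 8/3 ≈ 2.6667)
J(Y, W) = 2 + Y
n(p) = 208*p (n(p) = 104*(p + p) = 104*(2*p) = 208*p)
n(J(K, G))*(-64) = (208*(2 - 3))*(-64) = (208*(-1))*(-64) = -208*(-64) = 13312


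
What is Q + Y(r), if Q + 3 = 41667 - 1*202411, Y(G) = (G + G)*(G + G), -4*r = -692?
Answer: -41031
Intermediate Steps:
r = 173 (r = -¼*(-692) = 173)
Y(G) = 4*G² (Y(G) = (2*G)*(2*G) = 4*G²)
Q = -160747 (Q = -3 + (41667 - 1*202411) = -3 + (41667 - 202411) = -3 - 160744 = -160747)
Q + Y(r) = -160747 + 4*173² = -160747 + 4*29929 = -160747 + 119716 = -41031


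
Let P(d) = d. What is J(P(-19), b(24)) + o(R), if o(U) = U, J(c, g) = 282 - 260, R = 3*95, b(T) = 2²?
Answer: 307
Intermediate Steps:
b(T) = 4
R = 285
J(c, g) = 22
J(P(-19), b(24)) + o(R) = 22 + 285 = 307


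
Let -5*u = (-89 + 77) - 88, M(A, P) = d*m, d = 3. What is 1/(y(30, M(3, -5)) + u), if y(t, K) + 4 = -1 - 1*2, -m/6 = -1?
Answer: 1/13 ≈ 0.076923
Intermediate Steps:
m = 6 (m = -6*(-1) = 6)
M(A, P) = 18 (M(A, P) = 3*6 = 18)
y(t, K) = -7 (y(t, K) = -4 + (-1 - 1*2) = -4 + (-1 - 2) = -4 - 3 = -7)
u = 20 (u = -((-89 + 77) - 88)/5 = -(-12 - 88)/5 = -1/5*(-100) = 20)
1/(y(30, M(3, -5)) + u) = 1/(-7 + 20) = 1/13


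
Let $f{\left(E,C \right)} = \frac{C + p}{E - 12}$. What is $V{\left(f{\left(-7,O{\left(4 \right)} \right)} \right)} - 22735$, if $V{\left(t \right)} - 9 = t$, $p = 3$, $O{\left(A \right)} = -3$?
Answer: $-22726$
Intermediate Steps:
$f{\left(E,C \right)} = \frac{3 + C}{-12 + E}$ ($f{\left(E,C \right)} = \frac{C + 3}{E - 12} = \frac{3 + C}{-12 + E}$)
$V{\left(t \right)} = 9 + t$
$V{\left(f{\left(-7,O{\left(4 \right)} \right)} \right)} - 22735 = \left(9 + \frac{3 - 3}{-12 - 7}\right) - 22735 = \left(9 + \frac{1}{-19} \cdot 0\right) - 22735 = \left(9 - 0\right) - 22735 = \left(9 + 0\right) - 22735 = 9 - 22735 = -22726$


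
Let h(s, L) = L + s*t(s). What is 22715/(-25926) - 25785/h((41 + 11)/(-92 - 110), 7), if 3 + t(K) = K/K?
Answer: -22511977865/6559278 ≈ -3432.1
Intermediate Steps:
t(K) = -2 (t(K) = -3 + K/K = -3 + 1 = -2)
h(s, L) = L - 2*s (h(s, L) = L + s*(-2) = L - 2*s)
22715/(-25926) - 25785/h((41 + 11)/(-92 - 110), 7) = 22715/(-25926) - 25785/(7 - 2*(41 + 11)/(-92 - 110)) = 22715*(-1/25926) - 25785/(7 - 104/(-202)) = -22715/25926 - 25785/(7 - 104*(-1)/202) = -22715/25926 - 25785/(7 - 2*(-26/101)) = -22715/25926 - 25785/(7 + 52/101) = -22715/25926 - 25785/759/101 = -22715/25926 - 25785*101/759 = -22715/25926 - 868095/253 = -22511977865/6559278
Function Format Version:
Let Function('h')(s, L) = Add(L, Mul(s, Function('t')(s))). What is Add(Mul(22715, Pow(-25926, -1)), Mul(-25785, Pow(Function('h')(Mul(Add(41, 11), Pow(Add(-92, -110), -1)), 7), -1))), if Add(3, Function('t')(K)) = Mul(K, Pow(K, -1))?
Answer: Rational(-22511977865, 6559278) ≈ -3432.1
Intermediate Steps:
Function('t')(K) = -2 (Function('t')(K) = Add(-3, Mul(K, Pow(K, -1))) = Add(-3, 1) = -2)
Function('h')(s, L) = Add(L, Mul(-2, s)) (Function('h')(s, L) = Add(L, Mul(s, -2)) = Add(L, Mul(-2, s)))
Add(Mul(22715, Pow(-25926, -1)), Mul(-25785, Pow(Function('h')(Mul(Add(41, 11), Pow(Add(-92, -110), -1)), 7), -1))) = Add(Mul(22715, Pow(-25926, -1)), Mul(-25785, Pow(Add(7, Mul(-2, Mul(Add(41, 11), Pow(Add(-92, -110), -1)))), -1))) = Add(Mul(22715, Rational(-1, 25926)), Mul(-25785, Pow(Add(7, Mul(-2, Mul(52, Pow(-202, -1)))), -1))) = Add(Rational(-22715, 25926), Mul(-25785, Pow(Add(7, Mul(-2, Mul(52, Rational(-1, 202)))), -1))) = Add(Rational(-22715, 25926), Mul(-25785, Pow(Add(7, Mul(-2, Rational(-26, 101))), -1))) = Add(Rational(-22715, 25926), Mul(-25785, Pow(Add(7, Rational(52, 101)), -1))) = Add(Rational(-22715, 25926), Mul(-25785, Pow(Rational(759, 101), -1))) = Add(Rational(-22715, 25926), Mul(-25785, Rational(101, 759))) = Add(Rational(-22715, 25926), Rational(-868095, 253)) = Rational(-22511977865, 6559278)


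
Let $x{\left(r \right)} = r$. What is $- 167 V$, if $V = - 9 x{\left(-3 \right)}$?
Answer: $-4509$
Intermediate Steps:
$V = 27$ ($V = \left(-9\right) \left(-3\right) = 27$)
$- 167 V = \left(-167\right) 27 = -4509$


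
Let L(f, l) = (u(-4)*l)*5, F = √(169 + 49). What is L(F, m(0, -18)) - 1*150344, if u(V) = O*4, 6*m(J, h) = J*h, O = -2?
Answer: -150344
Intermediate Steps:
m(J, h) = J*h/6 (m(J, h) = (J*h)/6 = J*h/6)
u(V) = -8 (u(V) = -2*4 = -8)
F = √218 ≈ 14.765
L(f, l) = -40*l (L(f, l) = -8*l*5 = -40*l)
L(F, m(0, -18)) - 1*150344 = -20*0*(-18)/3 - 1*150344 = -40*0 - 150344 = 0 - 150344 = -150344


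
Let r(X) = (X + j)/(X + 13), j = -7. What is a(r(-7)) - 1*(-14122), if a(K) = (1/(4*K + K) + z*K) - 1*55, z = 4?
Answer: 1476046/105 ≈ 14058.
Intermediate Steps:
r(X) = (-7 + X)/(13 + X) (r(X) = (X - 7)/(X + 13) = (-7 + X)/(13 + X))
a(K) = -55 + 4*K + 1/(5*K) (a(K) = (1/(4*K + K) + 4*K) - 1*55 = (1/(5*K) + 4*K) - 55 = (4*K + 1/(5*K)) - 55 = -55 + 4*K + 1/(5*K))
a(r(-7)) - 1*(-14122) = (-55 + 4*((-7 - 7)/(13 - 7)) + 1/(5*(((-7 - 7)/(13 - 7))))) - 1*(-14122) = (-55 + 4*(-14/6) + 1/(5*((-14/6)))) + 14122 = (-55 + 4*((⅙)*(-14)) + 1/(5*(((⅙)*(-14))))) + 14122 = (-55 + 4*(-7/3) + 1/(5*(-7/3))) + 14122 = (-55 - 28/3 + (⅕)*(-3/7)) + 14122 = (-55 - 28/3 - 3/35) + 14122 = -6764/105 + 14122 = 1476046/105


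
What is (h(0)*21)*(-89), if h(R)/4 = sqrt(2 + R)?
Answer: -7476*sqrt(2) ≈ -10573.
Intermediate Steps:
h(R) = 4*sqrt(2 + R)
(h(0)*21)*(-89) = ((4*sqrt(2 + 0))*21)*(-89) = ((4*sqrt(2))*21)*(-89) = (84*sqrt(2))*(-89) = -7476*sqrt(2)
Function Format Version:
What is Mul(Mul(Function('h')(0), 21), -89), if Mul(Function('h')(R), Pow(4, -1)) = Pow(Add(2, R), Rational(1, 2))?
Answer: Mul(-7476, Pow(2, Rational(1, 2))) ≈ -10573.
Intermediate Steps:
Function('h')(R) = Mul(4, Pow(Add(2, R), Rational(1, 2)))
Mul(Mul(Function('h')(0), 21), -89) = Mul(Mul(Mul(4, Pow(Add(2, 0), Rational(1, 2))), 21), -89) = Mul(Mul(Mul(4, Pow(2, Rational(1, 2))), 21), -89) = Mul(Mul(84, Pow(2, Rational(1, 2))), -89) = Mul(-7476, Pow(2, Rational(1, 2)))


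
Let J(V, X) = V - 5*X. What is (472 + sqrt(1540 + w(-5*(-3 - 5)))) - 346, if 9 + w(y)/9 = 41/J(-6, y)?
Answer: 126 + sqrt(61838110)/206 ≈ 164.17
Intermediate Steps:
w(y) = -81 + 369/(-6 - 5*y) (w(y) = -81 + 9*(41/(-6 - 5*y)) = -81 + 369/(-6 - 5*y))
(472 + sqrt(1540 + w(-5*(-3 - 5)))) - 346 = (472 + sqrt(1540 + 45*(-19 - (-45)*(-3 - 5))/(6 + 5*(-5*(-3 - 5))))) - 346 = (472 + sqrt(1540 + 45*(-19 - (-45)*(-8))/(6 + 5*(-5*(-8))))) - 346 = (472 + sqrt(1540 + 45*(-19 - 9*40)/(6 + 5*40))) - 346 = (472 + sqrt(1540 + 45*(-19 - 360)/(6 + 200))) - 346 = (472 + sqrt(1540 + 45*(-379)/206)) - 346 = (472 + sqrt(1540 + 45*(1/206)*(-379))) - 346 = (472 + sqrt(1540 - 17055/206)) - 346 = (472 + sqrt(300185/206)) - 346 = (472 + sqrt(61838110)/206) - 346 = 126 + sqrt(61838110)/206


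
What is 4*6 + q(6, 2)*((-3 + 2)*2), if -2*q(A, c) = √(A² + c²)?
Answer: 24 + 2*√10 ≈ 30.325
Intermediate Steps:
q(A, c) = -√(A² + c²)/2
4*6 + q(6, 2)*((-3 + 2)*2) = 4*6 + (-√(6² + 2²)/2)*((-3 + 2)*2) = 24 + (-√(36 + 4)/2)*(-1*2) = 24 - √10*(-2) = 24 + 2*√10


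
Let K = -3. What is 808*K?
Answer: -2424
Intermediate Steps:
808*K = 808*(-3) = -2424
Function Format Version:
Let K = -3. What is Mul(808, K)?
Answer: -2424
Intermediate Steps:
Mul(808, K) = Mul(808, -3) = -2424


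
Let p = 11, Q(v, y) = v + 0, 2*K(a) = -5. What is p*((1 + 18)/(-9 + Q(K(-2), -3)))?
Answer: -418/23 ≈ -18.174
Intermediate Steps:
K(a) = -5/2 (K(a) = (1/2)*(-5) = -5/2)
Q(v, y) = v
p*((1 + 18)/(-9 + Q(K(-2), -3))) = 11*((1 + 18)/(-9 - 5/2)) = 11*(19/(-23/2)) = 11*(19*(-2/23)) = 11*(-38/23) = -418/23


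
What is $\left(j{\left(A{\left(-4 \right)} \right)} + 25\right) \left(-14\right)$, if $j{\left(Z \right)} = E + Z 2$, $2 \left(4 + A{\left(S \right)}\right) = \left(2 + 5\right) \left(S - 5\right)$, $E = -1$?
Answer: $658$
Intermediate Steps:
$A{\left(S \right)} = - \frac{43}{2} + \frac{7 S}{2}$ ($A{\left(S \right)} = -4 + \frac{\left(2 + 5\right) \left(S - 5\right)}{2} = -4 + \frac{7 \left(-5 + S\right)}{2} = -4 + \frac{-35 + 7 S}{2} = -4 + \left(- \frac{35}{2} + \frac{7 S}{2}\right) = - \frac{43}{2} + \frac{7 S}{2}$)
$j{\left(Z \right)} = -1 + 2 Z$ ($j{\left(Z \right)} = -1 + Z 2 = -1 + 2 Z$)
$\left(j{\left(A{\left(-4 \right)} \right)} + 25\right) \left(-14\right) = \left(\left(-1 + 2 \left(- \frac{43}{2} + \frac{7}{2} \left(-4\right)\right)\right) + 25\right) \left(-14\right) = \left(\left(-1 + 2 \left(- \frac{43}{2} - 14\right)\right) + 25\right) \left(-14\right) = \left(\left(-1 + 2 \left(- \frac{71}{2}\right)\right) + 25\right) \left(-14\right) = \left(\left(-1 - 71\right) + 25\right) \left(-14\right) = \left(-72 + 25\right) \left(-14\right) = \left(-47\right) \left(-14\right) = 658$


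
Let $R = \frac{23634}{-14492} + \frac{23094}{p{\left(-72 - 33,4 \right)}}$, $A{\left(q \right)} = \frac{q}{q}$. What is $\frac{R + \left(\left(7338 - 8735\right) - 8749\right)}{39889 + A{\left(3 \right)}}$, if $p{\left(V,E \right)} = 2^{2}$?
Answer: $- \frac{7923738}{72260735} \approx -0.10965$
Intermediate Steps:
$A{\left(q \right)} = 1$
$p{\left(V,E \right)} = 4$
$R = \frac{20911482}{3623}$ ($R = \frac{23634}{-14492} + \frac{23094}{4} = 23634 \left(- \frac{1}{14492}\right) + 23094 \cdot \frac{1}{4} = - \frac{11817}{7246} + \frac{11547}{2} = \frac{20911482}{3623} \approx 5771.9$)
$\frac{R + \left(\left(7338 - 8735\right) - 8749\right)}{39889 + A{\left(3 \right)}} = \frac{\frac{20911482}{3623} + \left(\left(7338 - 8735\right) - 8749\right)}{39889 + 1} = \frac{\frac{20911482}{3623} - 10146}{39890} = \left(\frac{20911482}{3623} - 10146\right) \frac{1}{39890} = \left(- \frac{15847476}{3623}\right) \frac{1}{39890} = - \frac{7923738}{72260735}$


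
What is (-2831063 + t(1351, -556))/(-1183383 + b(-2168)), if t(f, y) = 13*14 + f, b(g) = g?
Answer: 2829530/1185551 ≈ 2.3867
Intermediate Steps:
t(f, y) = 182 + f
(-2831063 + t(1351, -556))/(-1183383 + b(-2168)) = (-2831063 + (182 + 1351))/(-1183383 - 2168) = (-2831063 + 1533)/(-1185551) = -2829530*(-1/1185551) = 2829530/1185551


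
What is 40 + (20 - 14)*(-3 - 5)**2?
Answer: 424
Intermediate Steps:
40 + (20 - 14)*(-3 - 5)**2 = 40 + 6*(-8)**2 = 40 + 6*64 = 40 + 384 = 424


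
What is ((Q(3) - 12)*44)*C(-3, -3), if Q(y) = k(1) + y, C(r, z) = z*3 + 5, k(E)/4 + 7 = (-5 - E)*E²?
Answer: 10736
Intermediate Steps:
k(E) = -28 + 4*E²*(-5 - E) (k(E) = -28 + 4*((-5 - E)*E²) = -28 + 4*(E²*(-5 - E)) = -28 + 4*E²*(-5 - E))
C(r, z) = 5 + 3*z (C(r, z) = 3*z + 5 = 5 + 3*z)
Q(y) = -52 + y (Q(y) = (-28 - 20*1² - 4*1³) + y = (-28 - 20*1 - 4*1) + y = (-28 - 20 - 4) + y = -52 + y)
((Q(3) - 12)*44)*C(-3, -3) = (((-52 + 3) - 12)*44)*(5 + 3*(-3)) = ((-49 - 12)*44)*(5 - 9) = -61*44*(-4) = -2684*(-4) = 10736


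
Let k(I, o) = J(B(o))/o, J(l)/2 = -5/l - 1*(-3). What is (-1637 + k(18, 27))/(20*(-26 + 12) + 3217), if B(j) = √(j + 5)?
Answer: -14731/26433 - 5*√2/317196 ≈ -0.55732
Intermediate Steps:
B(j) = √(5 + j)
J(l) = 6 - 10/l (J(l) = 2*(-5/l - 1*(-3)) = 2*(-5/l + 3) = 2*(3 - 5/l) = 6 - 10/l)
k(I, o) = (6 - 10/√(5 + o))/o
(-1637 + k(18, 27))/(20*(-26 + 12) + 3217) = (-1637 + (6/27 - 10/(27*√(5 + 27))))/(20*(-26 + 12) + 3217) = (-1637 + (6*(1/27) - 10*1/27/√32))/(20*(-14) + 3217) = (-1637 + (2/9 - 10*1/27*√2/8))/(-280 + 3217) = (-1637 + (2/9 - 5*√2/108))/2937 = (-14731/9 - 5*√2/108)*(1/2937) = -14731/26433 - 5*√2/317196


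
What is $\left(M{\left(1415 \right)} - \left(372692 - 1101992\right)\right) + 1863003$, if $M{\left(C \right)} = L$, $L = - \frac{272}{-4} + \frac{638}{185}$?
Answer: $\frac{479589273}{185} \approx 2.5924 \cdot 10^{6}$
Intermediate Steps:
$L = \frac{13218}{185}$ ($L = \left(-272\right) \left(- \frac{1}{4}\right) + 638 \cdot \frac{1}{185} = 68 + \frac{638}{185} = \frac{13218}{185} \approx 71.449$)
$M{\left(C \right)} = \frac{13218}{185}$
$\left(M{\left(1415 \right)} - \left(372692 - 1101992\right)\right) + 1863003 = \left(\frac{13218}{185} - \left(372692 - 1101992\right)\right) + 1863003 = \left(\frac{13218}{185} - -729300\right) + 1863003 = \left(\frac{13218}{185} + 729300\right) + 1863003 = \frac{134933718}{185} + 1863003 = \frac{479589273}{185}$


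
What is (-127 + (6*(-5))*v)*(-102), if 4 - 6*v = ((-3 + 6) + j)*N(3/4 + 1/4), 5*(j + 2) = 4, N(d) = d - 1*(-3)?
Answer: 11322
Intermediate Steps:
N(d) = 3 + d (N(d) = d + 3 = 3 + d)
j = -6/5 (j = -2 + (⅕)*4 = -2 + ⅘ = -6/5 ≈ -1.2000)
v = -8/15 (v = ⅔ - ((-3 + 6) - 6/5)*(3 + (3/4 + 1/4))/6 = ⅔ - (3 - 6/5)*(3 + (3*(¼) + 1*(¼)))/6 = ⅔ - 3*(3 + (¾ + ¼))/10 = ⅔ - 3*(3 + 1)/10 = ⅔ - 3*4/10 = ⅔ - ⅙*36/5 = ⅔ - 6/5 = -8/15 ≈ -0.53333)
(-127 + (6*(-5))*v)*(-102) = (-127 + (6*(-5))*(-8/15))*(-102) = (-127 - 30*(-8/15))*(-102) = (-127 + 16)*(-102) = -111*(-102) = 11322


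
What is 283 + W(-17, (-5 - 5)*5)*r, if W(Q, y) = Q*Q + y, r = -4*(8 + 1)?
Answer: -8321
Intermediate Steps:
r = -36 (r = -4*9 = -36)
W(Q, y) = y + Q**2 (W(Q, y) = Q**2 + y = y + Q**2)
283 + W(-17, (-5 - 5)*5)*r = 283 + ((-5 - 5)*5 + (-17)**2)*(-36) = 283 + (-10*5 + 289)*(-36) = 283 + (-50 + 289)*(-36) = 283 + 239*(-36) = 283 - 8604 = -8321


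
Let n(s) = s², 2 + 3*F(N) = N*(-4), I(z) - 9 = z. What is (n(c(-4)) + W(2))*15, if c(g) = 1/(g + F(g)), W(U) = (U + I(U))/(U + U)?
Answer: 165/2 ≈ 82.500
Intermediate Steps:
I(z) = 9 + z
F(N) = -⅔ - 4*N/3 (F(N) = -⅔ + (N*(-4))/3 = -⅔ + (-4*N)/3 = -⅔ - 4*N/3)
W(U) = (9 + 2*U)/(2*U) (W(U) = (U + (9 + U))/(U + U) = (9 + 2*U)/((2*U)) = (9 + 2*U)*(1/(2*U)) = (9 + 2*U)/(2*U))
c(g) = 1/(-⅔ - g/3) (c(g) = 1/(g + (-⅔ - 4*g/3)) = 1/(-⅔ - g/3))
(n(c(-4)) + W(2))*15 = ((3/(-2 - 1*(-4)))² + (9/2 + 2)/2)*15 = ((3/(-2 + 4))² + (½)*(13/2))*15 = ((3/2)² + 13/4)*15 = (9/4 + 13/4)*15 = (11/2)*15 = 165/2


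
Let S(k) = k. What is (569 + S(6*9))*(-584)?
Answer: -363832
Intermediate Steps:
(569 + S(6*9))*(-584) = (569 + 6*9)*(-584) = (569 + 54)*(-584) = 623*(-584) = -363832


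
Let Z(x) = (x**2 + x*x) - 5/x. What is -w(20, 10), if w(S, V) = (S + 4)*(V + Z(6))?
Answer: -1948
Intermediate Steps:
Z(x) = -5/x + 2*x**2 (Z(x) = (x**2 + x**2) - 5/x = 2*x**2 - 5/x = -5/x + 2*x**2)
w(S, V) = (4 + S)*(427/6 + V) (w(S, V) = (S + 4)*(V + (-5 + 2*6**3)/6) = (4 + S)*(V + (-5 + 2*216)/6) = (4 + S)*(V + (-5 + 432)/6) = (4 + S)*(V + (1/6)*427) = (4 + S)*(V + 427/6) = (4 + S)*(427/6 + V))
-w(20, 10) = -(854/3 + 4*10 + (427/6)*20 + 20*10) = -(854/3 + 40 + 4270/3 + 200) = -1*1948 = -1948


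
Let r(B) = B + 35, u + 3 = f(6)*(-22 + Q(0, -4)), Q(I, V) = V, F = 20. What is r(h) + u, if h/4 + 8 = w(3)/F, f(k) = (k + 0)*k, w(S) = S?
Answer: -4677/5 ≈ -935.40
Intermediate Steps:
f(k) = k² (f(k) = k*k = k²)
u = -939 (u = -3 + 6²*(-22 - 4) = -3 + 36*(-26) = -3 - 936 = -939)
h = -157/5 (h = -32 + 4*(3/20) = -32 + ⅗ = -157/5 ≈ -31.400)
r(B) = 35 + B
r(h) + u = (35 - 157/5) - 939 = 18/5 - 939 = -4677/5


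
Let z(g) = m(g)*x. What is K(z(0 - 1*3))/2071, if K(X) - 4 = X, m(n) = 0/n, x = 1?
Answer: 4/2071 ≈ 0.0019314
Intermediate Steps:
m(n) = 0
z(g) = 0 (z(g) = 0*1 = 0)
K(X) = 4 + X
K(z(0 - 1*3))/2071 = (4 + 0)/2071 = 4*(1/2071) = 4/2071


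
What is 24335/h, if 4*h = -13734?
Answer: -48670/6867 ≈ -7.0875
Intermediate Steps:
h = -6867/2 (h = (¼)*(-13734) = -6867/2 ≈ -3433.5)
24335/h = 24335/(-6867/2) = 24335*(-2/6867) = -48670/6867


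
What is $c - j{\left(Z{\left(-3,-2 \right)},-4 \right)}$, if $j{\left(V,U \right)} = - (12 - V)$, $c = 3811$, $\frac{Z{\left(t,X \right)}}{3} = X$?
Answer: $3829$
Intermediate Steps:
$Z{\left(t,X \right)} = 3 X$
$j{\left(V,U \right)} = -12 + V$
$c - j{\left(Z{\left(-3,-2 \right)},-4 \right)} = 3811 - \left(-12 + 3 \left(-2\right)\right) = 3811 - \left(-12 - 6\right) = 3811 - -18 = 3811 + 18 = 3829$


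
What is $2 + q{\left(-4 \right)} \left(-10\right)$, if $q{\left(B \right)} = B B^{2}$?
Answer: $642$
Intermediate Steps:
$q{\left(B \right)} = B^{3}$
$2 + q{\left(-4 \right)} \left(-10\right) = 2 + \left(-4\right)^{3} \left(-10\right) = 2 - -640 = 2 + 640 = 642$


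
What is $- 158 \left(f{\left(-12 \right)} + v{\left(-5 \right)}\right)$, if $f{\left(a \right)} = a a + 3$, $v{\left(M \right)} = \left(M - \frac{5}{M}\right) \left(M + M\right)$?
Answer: $-29546$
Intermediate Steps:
$v{\left(M \right)} = 2 M \left(M - \frac{5}{M}\right)$ ($v{\left(M \right)} = \left(M - \frac{5}{M}\right) 2 M = 2 M \left(M - \frac{5}{M}\right)$)
$f{\left(a \right)} = 3 + a^{2}$ ($f{\left(a \right)} = a^{2} + 3 = 3 + a^{2}$)
$- 158 \left(f{\left(-12 \right)} + v{\left(-5 \right)}\right) = - 158 \left(\left(3 + \left(-12\right)^{2}\right) - \left(10 - 2 \left(-5\right)^{2}\right)\right) = - 158 \left(\left(3 + 144\right) + \left(-10 + 2 \cdot 25\right)\right) = - 158 \left(147 + \left(-10 + 50\right)\right) = - 158 \left(147 + 40\right) = \left(-158\right) 187 = -29546$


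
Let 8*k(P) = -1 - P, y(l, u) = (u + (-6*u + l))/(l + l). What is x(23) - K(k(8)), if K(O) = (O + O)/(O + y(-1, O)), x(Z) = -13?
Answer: -751/55 ≈ -13.655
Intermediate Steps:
y(l, u) = (l - 5*u)/(2*l) (y(l, u) = (u + (l - 6*u))/((2*l)) = (l - 5*u)*(1/(2*l)) = (l - 5*u)/(2*l))
k(P) = -1/8 - P/8 (k(P) = (-1 - P)/8 = -1/8 - P/8)
K(O) = 2*O/(1/2 + 7*O/2) (K(O) = (O + O)/(O + (1/2)*(-1 - 5*O)/(-1)) = (2*O)/(O + (1/2)*(-1)*(-1 - 5*O)) = (2*O)/(O + (1/2 + 5*O/2)) = (2*O)/(1/2 + 7*O/2) = 2*O/(1/2 + 7*O/2))
x(23) - K(k(8)) = -13 - 4*(-1/8 - 1/8*8)/(1 + 7*(-1/8 - 1/8*8)) = -13 - 4*(-1/8 - 1)/(1 + 7*(-1/8 - 1)) = -13 - 4*(-9)/(8*(1 + 7*(-9/8))) = -13 - 4*(-9)/(8*(1 - 63/8)) = -13 - 4*(-9)/(8*(-55/8)) = -13 - 4*(-9)*(-8)/(8*55) = -13 - 1*36/55 = -13 - 36/55 = -751/55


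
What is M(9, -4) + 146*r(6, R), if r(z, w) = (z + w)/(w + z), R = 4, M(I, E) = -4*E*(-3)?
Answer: 98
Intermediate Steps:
M(I, E) = 12*E
r(z, w) = 1 (r(z, w) = (w + z)/(w + z) = 1)
M(9, -4) + 146*r(6, R) = 12*(-4) + 146*1 = -48 + 146 = 98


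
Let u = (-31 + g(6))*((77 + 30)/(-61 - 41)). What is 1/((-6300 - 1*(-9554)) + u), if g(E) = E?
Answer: 102/334583 ≈ 0.00030486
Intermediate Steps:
u = 2675/102 (u = (-31 + 6)*((77 + 30)/(-61 - 41)) = -2675/(-102) = -2675*(-1)/102 = -25*(-107/102) = 2675/102 ≈ 26.225)
1/((-6300 - 1*(-9554)) + u) = 1/((-6300 - 1*(-9554)) + 2675/102) = 1/((-6300 + 9554) + 2675/102) = 1/(3254 + 2675/102) = 1/(334583/102) = 102/334583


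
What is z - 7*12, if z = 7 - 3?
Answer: -80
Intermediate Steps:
z = 4
z - 7*12 = 4 - 7*12 = 4 - 84 = -80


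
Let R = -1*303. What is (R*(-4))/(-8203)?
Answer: -1212/8203 ≈ -0.14775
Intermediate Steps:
R = -303
(R*(-4))/(-8203) = -303*(-4)/(-8203) = 1212*(-1/8203) = -1212/8203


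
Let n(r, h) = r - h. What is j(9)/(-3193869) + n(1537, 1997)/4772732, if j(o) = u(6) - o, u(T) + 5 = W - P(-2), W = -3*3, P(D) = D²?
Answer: -111692998/1270290065009 ≈ -8.7927e-5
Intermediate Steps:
W = -9
u(T) = -18 (u(T) = -5 + (-9 - 1*(-2)²) = -5 + (-9 - 1*4) = -5 + (-9 - 4) = -5 - 13 = -18)
j(o) = -18 - o
j(9)/(-3193869) + n(1537, 1997)/4772732 = (-18 - 1*9)/(-3193869) + (1537 - 1*1997)/4772732 = (-18 - 9)*(-1/3193869) + (1537 - 1997)*(1/4772732) = -27*(-1/3193869) - 460*1/4772732 = 9/1064623 - 115/1193183 = -111692998/1270290065009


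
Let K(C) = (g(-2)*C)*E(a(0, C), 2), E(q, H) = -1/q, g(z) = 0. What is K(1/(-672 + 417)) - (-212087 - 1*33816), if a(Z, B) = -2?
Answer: 245903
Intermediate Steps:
K(C) = 0 (K(C) = (0*C)*(-1/(-2)) = 0*(-1*(-½)) = 0*(½) = 0)
K(1/(-672 + 417)) - (-212087 - 1*33816) = 0 - (-212087 - 1*33816) = 0 - (-212087 - 33816) = 0 - 1*(-245903) = 0 + 245903 = 245903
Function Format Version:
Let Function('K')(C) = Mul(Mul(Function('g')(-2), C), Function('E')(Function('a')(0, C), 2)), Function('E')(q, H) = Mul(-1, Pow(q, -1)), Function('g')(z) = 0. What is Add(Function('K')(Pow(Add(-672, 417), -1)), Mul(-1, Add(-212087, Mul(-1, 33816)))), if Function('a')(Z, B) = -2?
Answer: 245903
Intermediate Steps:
Function('K')(C) = 0 (Function('K')(C) = Mul(Mul(0, C), Mul(-1, Pow(-2, -1))) = Mul(0, Mul(-1, Rational(-1, 2))) = Mul(0, Rational(1, 2)) = 0)
Add(Function('K')(Pow(Add(-672, 417), -1)), Mul(-1, Add(-212087, Mul(-1, 33816)))) = Add(0, Mul(-1, Add(-212087, Mul(-1, 33816)))) = Add(0, Mul(-1, Add(-212087, -33816))) = Add(0, Mul(-1, -245903)) = Add(0, 245903) = 245903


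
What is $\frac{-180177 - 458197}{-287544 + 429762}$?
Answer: $- \frac{319187}{71109} \approx -4.4887$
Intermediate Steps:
$\frac{-180177 - 458197}{-287544 + 429762} = - \frac{638374}{142218} = \left(-638374\right) \frac{1}{142218} = - \frac{319187}{71109}$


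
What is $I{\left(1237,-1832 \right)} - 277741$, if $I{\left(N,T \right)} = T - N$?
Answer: $-280810$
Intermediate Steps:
$I{\left(1237,-1832 \right)} - 277741 = \left(-1832 - 1237\right) - 277741 = -3069 - 277741 = -280810$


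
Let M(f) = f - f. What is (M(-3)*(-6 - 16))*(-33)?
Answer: 0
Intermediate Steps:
M(f) = 0
(M(-3)*(-6 - 16))*(-33) = (0*(-6 - 16))*(-33) = (0*(-22))*(-33) = 0*(-33) = 0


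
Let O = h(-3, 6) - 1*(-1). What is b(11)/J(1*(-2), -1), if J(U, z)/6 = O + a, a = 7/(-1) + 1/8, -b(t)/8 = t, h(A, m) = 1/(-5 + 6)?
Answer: 352/117 ≈ 3.0085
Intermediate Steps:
h(A, m) = 1 (h(A, m) = 1/1 = 1)
b(t) = -8*t
O = 2 (O = 1 - 1*(-1) = 1 + 1 = 2)
a = -55/8 (a = 7*(-1) + 1*(1/8) = -7 + 1/8 = -55/8 ≈ -6.8750)
J(U, z) = -117/4 (J(U, z) = 6*(2 - 55/8) = 6*(-39/8) = -117/4)
b(11)/J(1*(-2), -1) = (-8*11)/(-117/4) = -88*(-4/117) = 352/117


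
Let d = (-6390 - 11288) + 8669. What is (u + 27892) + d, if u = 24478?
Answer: 43361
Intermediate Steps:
d = -9009 (d = -17678 + 8669 = -9009)
(u + 27892) + d = (24478 + 27892) - 9009 = 52370 - 9009 = 43361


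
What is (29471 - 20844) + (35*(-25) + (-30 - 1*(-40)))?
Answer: 7762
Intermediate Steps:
(29471 - 20844) + (35*(-25) + (-30 - 1*(-40))) = 8627 + (-875 + (-30 + 40)) = 8627 + (-875 + 10) = 8627 - 865 = 7762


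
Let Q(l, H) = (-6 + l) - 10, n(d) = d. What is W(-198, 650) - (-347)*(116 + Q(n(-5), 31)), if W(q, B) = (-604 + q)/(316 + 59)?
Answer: 12361073/375 ≈ 32963.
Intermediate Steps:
W(q, B) = -604/375 + q/375 (W(q, B) = (-604 + q)/375 = (-604 + q)*(1/375) = -604/375 + q/375)
Q(l, H) = -16 + l
W(-198, 650) - (-347)*(116 + Q(n(-5), 31)) = (-604/375 + (1/375)*(-198)) - (-347)*(116 + (-16 - 5)) = (-604/375 - 66/125) - (-347)*(116 - 21) = -802/375 - (-347)*95 = -802/375 - 1*(-32965) = -802/375 + 32965 = 12361073/375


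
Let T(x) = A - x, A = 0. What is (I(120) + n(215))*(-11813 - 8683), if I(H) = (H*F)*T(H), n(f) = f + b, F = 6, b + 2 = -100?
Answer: 1768538352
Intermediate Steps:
b = -102 (b = -2 - 100 = -102)
T(x) = -x (T(x) = 0 - x = -x)
n(f) = -102 + f (n(f) = f - 102 = -102 + f)
I(H) = -6*H² (I(H) = (H*6)*(-H) = (6*H)*(-H) = -6*H²)
(I(120) + n(215))*(-11813 - 8683) = (-6*120² + (-102 + 215))*(-11813 - 8683) = (-6*14400 + 113)*(-20496) = (-86400 + 113)*(-20496) = -86287*(-20496) = 1768538352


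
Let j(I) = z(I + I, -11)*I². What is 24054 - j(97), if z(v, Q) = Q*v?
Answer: 20102860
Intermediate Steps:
j(I) = -22*I³ (j(I) = (-11*(I + I))*I² = (-22*I)*I² = -22*I³)
24054 - j(97) = 24054 - (-22)*97³ = 24054 - (-22)*912673 = 24054 - 1*(-20078806) = 24054 + 20078806 = 20102860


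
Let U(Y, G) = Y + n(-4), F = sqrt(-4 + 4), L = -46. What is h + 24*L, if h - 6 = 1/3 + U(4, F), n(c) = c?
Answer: -3293/3 ≈ -1097.7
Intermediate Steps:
F = 0 (F = sqrt(0) = 0)
U(Y, G) = -4 + Y (U(Y, G) = Y - 4 = -4 + Y)
h = 19/3 (h = 6 + (1/3 + (-4 + 4)) = 6 + (1/3 + 0) = 6 + 1/3 = 19/3 ≈ 6.3333)
h + 24*L = 19/3 + 24*(-46) = 19/3 - 1104 = -3293/3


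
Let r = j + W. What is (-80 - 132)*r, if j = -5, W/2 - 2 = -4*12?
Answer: 20564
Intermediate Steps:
W = -92 (W = 4 + 2*(-4*12) = 4 + 2*(-48) = 4 - 96 = -92)
r = -97 (r = -5 - 92 = -97)
(-80 - 132)*r = (-80 - 132)*(-97) = -212*(-97) = 20564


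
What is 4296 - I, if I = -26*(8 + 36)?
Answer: 5440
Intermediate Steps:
I = -1144 (I = -26*44 = -1144)
4296 - I = 4296 - 1*(-1144) = 4296 + 1144 = 5440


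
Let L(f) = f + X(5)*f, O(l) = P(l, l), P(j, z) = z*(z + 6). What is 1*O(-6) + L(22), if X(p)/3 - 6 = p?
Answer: 748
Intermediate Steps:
X(p) = 18 + 3*p
P(j, z) = z*(6 + z)
O(l) = l*(6 + l)
L(f) = 34*f (L(f) = f + (18 + 3*5)*f = f + (18 + 15)*f = f + 33*f = 34*f)
1*O(-6) + L(22) = 1*(-6*(6 - 6)) + 34*22 = 1*(-6*0) + 748 = 1*0 + 748 = 0 + 748 = 748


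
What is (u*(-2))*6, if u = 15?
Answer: -180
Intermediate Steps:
(u*(-2))*6 = (15*(-2))*6 = -30*6 = -180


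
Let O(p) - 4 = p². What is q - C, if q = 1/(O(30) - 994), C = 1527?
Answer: -137431/90 ≈ -1527.0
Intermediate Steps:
O(p) = 4 + p²
q = -1/90 (q = 1/((4 + 30²) - 994) = 1/((4 + 900) - 994) = 1/(904 - 994) = 1/(-90) = -1/90 ≈ -0.011111)
q - C = -1/90 - 1*1527 = -1/90 - 1527 = -137431/90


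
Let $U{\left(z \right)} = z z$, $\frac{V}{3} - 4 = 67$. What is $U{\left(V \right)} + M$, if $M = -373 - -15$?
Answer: $45011$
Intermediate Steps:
$V = 213$ ($V = 12 + 3 \cdot 67 = 12 + 201 = 213$)
$U{\left(z \right)} = z^{2}$
$M = -358$ ($M = -373 + 15 = -358$)
$U{\left(V \right)} + M = 213^{2} - 358 = 45369 - 358 = 45011$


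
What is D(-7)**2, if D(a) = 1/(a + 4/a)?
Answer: 49/2809 ≈ 0.017444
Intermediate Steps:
D(-7)**2 = (-7/(4 + (-7)**2))**2 = (-7/(4 + 49))**2 = (-7/53)**2 = 49/2809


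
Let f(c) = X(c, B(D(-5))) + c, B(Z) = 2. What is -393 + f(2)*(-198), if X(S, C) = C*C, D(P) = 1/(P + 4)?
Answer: -1581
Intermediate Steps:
D(P) = 1/(4 + P)
X(S, C) = C**2
f(c) = 4 + c (f(c) = 2**2 + c = 4 + c)
-393 + f(2)*(-198) = -393 + (4 + 2)*(-198) = -393 + 6*(-198) = -393 - 1188 = -1581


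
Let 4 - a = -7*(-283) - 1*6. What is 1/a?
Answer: -1/1971 ≈ -0.00050736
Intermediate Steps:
a = -1971 (a = 4 - (-7*(-283) - 1*6) = 4 - (1981 - 6) = 4 - 1*1975 = 4 - 1975 = -1971)
1/a = 1/(-1971) = -1/1971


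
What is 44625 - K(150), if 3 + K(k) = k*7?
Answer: 43578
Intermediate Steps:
K(k) = -3 + 7*k (K(k) = -3 + k*7 = -3 + 7*k)
44625 - K(150) = 44625 - (-3 + 7*150) = 44625 - (-3 + 1050) = 44625 - 1*1047 = 44625 - 1047 = 43578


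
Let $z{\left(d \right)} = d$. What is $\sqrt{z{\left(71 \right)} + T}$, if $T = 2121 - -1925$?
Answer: $\sqrt{4117} \approx 64.164$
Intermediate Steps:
$T = 4046$ ($T = 2121 + 1925 = 4046$)
$\sqrt{z{\left(71 \right)} + T} = \sqrt{71 + 4046} = \sqrt{4117}$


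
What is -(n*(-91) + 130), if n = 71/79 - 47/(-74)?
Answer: 56017/5846 ≈ 9.5821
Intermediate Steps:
n = 8967/5846 (n = 71*(1/79) - 47*(-1/74) = 71/79 + 47/74 = 8967/5846 ≈ 1.5339)
-(n*(-91) + 130) = -((8967/5846)*(-91) + 130) = -(-815997/5846 + 130) = -1*(-56017/5846) = 56017/5846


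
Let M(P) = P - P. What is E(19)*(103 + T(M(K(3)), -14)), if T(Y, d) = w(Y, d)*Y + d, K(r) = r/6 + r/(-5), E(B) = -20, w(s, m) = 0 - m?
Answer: -1780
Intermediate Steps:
w(s, m) = -m
K(r) = -r/30 (K(r) = r*(⅙) + r*(-⅕) = r/6 - r/5 = -r/30)
M(P) = 0
T(Y, d) = d - Y*d (T(Y, d) = (-d)*Y + d = -Y*d + d = d - Y*d)
E(19)*(103 + T(M(K(3)), -14)) = -20*(103 - 14*(1 - 1*0)) = -20*(103 - 14*(1 + 0)) = -20*(103 - 14*1) = -20*(103 - 14) = -20*89 = -1780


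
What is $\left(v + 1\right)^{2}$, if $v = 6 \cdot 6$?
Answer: $1369$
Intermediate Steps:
$v = 36$
$\left(v + 1\right)^{2} = \left(36 + 1\right)^{2} = 37^{2} = 1369$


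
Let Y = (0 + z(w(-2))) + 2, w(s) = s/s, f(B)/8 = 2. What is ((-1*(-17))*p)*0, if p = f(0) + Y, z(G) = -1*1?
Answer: 0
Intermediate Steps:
f(B) = 16 (f(B) = 8*2 = 16)
w(s) = 1
z(G) = -1
Y = 1 (Y = (0 - 1) + 2 = -1 + 2 = 1)
p = 17 (p = 16 + 1 = 17)
((-1*(-17))*p)*0 = (-1*(-17)*17)*0 = (17*17)*0 = 289*0 = 0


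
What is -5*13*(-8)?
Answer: 520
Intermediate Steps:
-5*13*(-8) = -65*(-8) = 520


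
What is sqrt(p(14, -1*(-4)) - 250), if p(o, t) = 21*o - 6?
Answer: sqrt(38) ≈ 6.1644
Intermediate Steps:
p(o, t) = -6 + 21*o
sqrt(p(14, -1*(-4)) - 250) = sqrt((-6 + 21*14) - 250) = sqrt((-6 + 294) - 250) = sqrt(288 - 250) = sqrt(38)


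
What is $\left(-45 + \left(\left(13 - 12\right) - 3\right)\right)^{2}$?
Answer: $2209$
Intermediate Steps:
$\left(-45 + \left(\left(13 - 12\right) - 3\right)\right)^{2} = \left(-45 + \left(1 - 3\right)\right)^{2} = \left(-45 - 2\right)^{2} = \left(-47\right)^{2} = 2209$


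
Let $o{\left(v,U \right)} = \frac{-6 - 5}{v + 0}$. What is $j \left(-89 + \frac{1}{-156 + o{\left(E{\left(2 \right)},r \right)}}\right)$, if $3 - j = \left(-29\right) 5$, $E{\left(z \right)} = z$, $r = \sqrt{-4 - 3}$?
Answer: $- \frac{4254852}{323} \approx -13173.0$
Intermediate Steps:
$r = i \sqrt{7}$ ($r = \sqrt{-7} = i \sqrt{7} \approx 2.6458 i$)
$o{\left(v,U \right)} = - \frac{11}{v}$
$j = 148$ ($j = 3 - \left(-29\right) 5 = 3 - -145 = 3 + 145 = 148$)
$j \left(-89 + \frac{1}{-156 + o{\left(E{\left(2 \right)},r \right)}}\right) = 148 \left(-89 + \frac{1}{-156 - \frac{11}{2}}\right) = 148 \left(-89 + \frac{1}{- \frac{323}{2}}\right) = 148 \left(-89 - \frac{2}{323}\right) = 148 \left(- \frac{28749}{323}\right) = - \frac{4254852}{323}$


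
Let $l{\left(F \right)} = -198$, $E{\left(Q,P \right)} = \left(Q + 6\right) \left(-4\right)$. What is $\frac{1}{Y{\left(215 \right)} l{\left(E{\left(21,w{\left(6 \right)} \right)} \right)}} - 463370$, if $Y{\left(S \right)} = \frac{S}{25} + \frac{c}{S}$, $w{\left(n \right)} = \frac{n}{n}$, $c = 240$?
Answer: $- \frac{191660026355}{413622} \approx -4.6337 \cdot 10^{5}$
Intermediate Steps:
$w{\left(n \right)} = 1$
$E{\left(Q,P \right)} = -24 - 4 Q$ ($E{\left(Q,P \right)} = \left(6 + Q\right) \left(-4\right) = -24 - 4 Q$)
$Y{\left(S \right)} = \frac{240}{S} + \frac{S}{25}$ ($Y{\left(S \right)} = \frac{S}{25} + \frac{240}{S} = \frac{240}{S} + \frac{S}{25}$)
$\frac{1}{Y{\left(215 \right)} l{\left(E{\left(21,w{\left(6 \right)} \right)} \right)}} - 463370 = \frac{1}{\left(\frac{240}{215} + \frac{1}{25} \cdot 215\right) \left(-198\right)} - 463370 = \frac{1}{240 \cdot \frac{1}{215} + \frac{43}{5}} \left(- \frac{1}{198}\right) - 463370 = \frac{1}{\frac{48}{43} + \frac{43}{5}} \left(- \frac{1}{198}\right) - 463370 = \frac{1}{\frac{2089}{215}} \left(- \frac{1}{198}\right) - 463370 = \frac{215}{2089} \left(- \frac{1}{198}\right) - 463370 = - \frac{215}{413622} - 463370 = - \frac{191660026355}{413622}$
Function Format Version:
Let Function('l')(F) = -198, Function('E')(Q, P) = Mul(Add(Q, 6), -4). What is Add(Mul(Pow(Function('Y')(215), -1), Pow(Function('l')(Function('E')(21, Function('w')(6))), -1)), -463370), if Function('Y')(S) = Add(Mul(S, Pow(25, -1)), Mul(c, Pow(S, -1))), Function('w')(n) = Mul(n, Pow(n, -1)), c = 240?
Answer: Rational(-191660026355, 413622) ≈ -4.6337e+5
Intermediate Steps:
Function('w')(n) = 1
Function('E')(Q, P) = Add(-24, Mul(-4, Q)) (Function('E')(Q, P) = Mul(Add(6, Q), -4) = Add(-24, Mul(-4, Q)))
Function('Y')(S) = Add(Mul(240, Pow(S, -1)), Mul(Rational(1, 25), S)) (Function('Y')(S) = Add(Mul(S, Pow(25, -1)), Mul(240, Pow(S, -1))) = Add(Mul(S, Rational(1, 25)), Mul(240, Pow(S, -1))) = Add(Mul(Rational(1, 25), S), Mul(240, Pow(S, -1))) = Add(Mul(240, Pow(S, -1)), Mul(Rational(1, 25), S)))
Add(Mul(Pow(Function('Y')(215), -1), Pow(Function('l')(Function('E')(21, Function('w')(6))), -1)), -463370) = Add(Mul(Pow(Add(Mul(240, Pow(215, -1)), Mul(Rational(1, 25), 215)), -1), Pow(-198, -1)), -463370) = Add(Mul(Pow(Add(Mul(240, Rational(1, 215)), Rational(43, 5)), -1), Rational(-1, 198)), -463370) = Add(Mul(Pow(Add(Rational(48, 43), Rational(43, 5)), -1), Rational(-1, 198)), -463370) = Add(Mul(Pow(Rational(2089, 215), -1), Rational(-1, 198)), -463370) = Add(Mul(Rational(215, 2089), Rational(-1, 198)), -463370) = Add(Rational(-215, 413622), -463370) = Rational(-191660026355, 413622)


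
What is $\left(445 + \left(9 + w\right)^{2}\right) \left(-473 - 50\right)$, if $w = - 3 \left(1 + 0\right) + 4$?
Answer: $-285035$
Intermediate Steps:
$w = 1$ ($w = \left(-3\right) 1 + 4 = -3 + 4 = 1$)
$\left(445 + \left(9 + w\right)^{2}\right) \left(-473 - 50\right) = \left(445 + \left(9 + 1\right)^{2}\right) \left(-473 - 50\right) = \left(445 + 10^{2}\right) \left(-523\right) = \left(445 + 100\right) \left(-523\right) = 545 \left(-523\right) = -285035$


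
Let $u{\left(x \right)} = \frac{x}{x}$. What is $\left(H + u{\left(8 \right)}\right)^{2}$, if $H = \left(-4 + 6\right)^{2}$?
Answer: $25$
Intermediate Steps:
$u{\left(x \right)} = 1$
$H = 4$ ($H = 2^{2} = 4$)
$\left(H + u{\left(8 \right)}\right)^{2} = \left(4 + 1\right)^{2} = 5^{2} = 25$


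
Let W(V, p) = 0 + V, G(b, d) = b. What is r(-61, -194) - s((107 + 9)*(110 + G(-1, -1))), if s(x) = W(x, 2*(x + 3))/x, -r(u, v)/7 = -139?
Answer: 972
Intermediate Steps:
W(V, p) = V
r(u, v) = 973 (r(u, v) = -7*(-139) = 973)
s(x) = 1 (s(x) = x/x = 1)
r(-61, -194) - s((107 + 9)*(110 + G(-1, -1))) = 973 - 1*1 = 973 - 1 = 972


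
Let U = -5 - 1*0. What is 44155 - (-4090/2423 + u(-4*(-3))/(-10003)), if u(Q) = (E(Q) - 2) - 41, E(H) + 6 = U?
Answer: 1070237394123/24237269 ≈ 44157.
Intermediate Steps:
U = -5 (U = -5 + 0 = -5)
E(H) = -11 (E(H) = -6 - 5 = -11)
u(Q) = -54 (u(Q) = (-11 - 2) - 41 = -13 - 41 = -54)
44155 - (-4090/2423 + u(-4*(-3))/(-10003)) = 44155 - (-4090/2423 - 54/(-10003)) = 44155 - (-4090*1/2423 - 54*(-1/10003)) = 44155 - (-4090/2423 + 54/10003) = 44155 - 1*(-40781428/24237269) = 44155 + 40781428/24237269 = 1070237394123/24237269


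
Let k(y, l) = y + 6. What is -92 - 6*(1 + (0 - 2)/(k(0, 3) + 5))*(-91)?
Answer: 3902/11 ≈ 354.73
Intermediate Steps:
k(y, l) = 6 + y
-92 - 6*(1 + (0 - 2)/(k(0, 3) + 5))*(-91) = -92 - 6*(1 + (0 - 2)/((6 + 0) + 5))*(-91) = -92 - 6*(1 - 2/(6 + 5))*(-91) = -92 - 6*(1 - 2/11)*(-91) = -92 - 6*9/11*(-91) = -92 - 54/11*(-91) = -92 + 4914/11 = 3902/11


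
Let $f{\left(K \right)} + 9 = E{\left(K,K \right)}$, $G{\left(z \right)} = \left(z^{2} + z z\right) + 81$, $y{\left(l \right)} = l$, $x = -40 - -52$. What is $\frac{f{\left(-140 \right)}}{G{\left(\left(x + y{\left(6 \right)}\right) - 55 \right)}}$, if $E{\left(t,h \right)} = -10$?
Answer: $- \frac{19}{2819} \approx -0.00674$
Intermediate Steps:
$x = 12$ ($x = -40 + 52 = 12$)
$G{\left(z \right)} = 81 + 2 z^{2}$ ($G{\left(z \right)} = \left(z^{2} + z^{2}\right) + 81 = 2 z^{2} + 81 = 81 + 2 z^{2}$)
$f{\left(K \right)} = -19$ ($f{\left(K \right)} = -9 - 10 = -19$)
$\frac{f{\left(-140 \right)}}{G{\left(\left(x + y{\left(6 \right)}\right) - 55 \right)}} = - \frac{19}{81 + 2 \left(\left(12 + 6\right) - 55\right)^{2}} = - \frac{19}{81 + 2 \left(18 - 55\right)^{2}} = - \frac{19}{81 + 2 \left(-37\right)^{2}} = - \frac{19}{81 + 2 \cdot 1369} = - \frac{19}{81 + 2738} = - \frac{19}{2819}$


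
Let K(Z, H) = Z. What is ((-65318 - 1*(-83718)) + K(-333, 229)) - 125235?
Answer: -107168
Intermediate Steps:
((-65318 - 1*(-83718)) + K(-333, 229)) - 125235 = ((-65318 - 1*(-83718)) - 333) - 125235 = ((-65318 + 83718) - 333) - 125235 = (18400 - 333) - 125235 = 18067 - 125235 = -107168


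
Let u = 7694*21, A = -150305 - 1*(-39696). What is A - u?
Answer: -272183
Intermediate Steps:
A = -110609 (A = -150305 + 39696 = -110609)
u = 161574
A - u = -110609 - 1*161574 = -110609 - 161574 = -272183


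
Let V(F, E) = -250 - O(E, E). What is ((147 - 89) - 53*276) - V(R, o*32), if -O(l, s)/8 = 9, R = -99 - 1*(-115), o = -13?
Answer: -14392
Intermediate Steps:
R = 16 (R = -99 + 115 = 16)
O(l, s) = -72 (O(l, s) = -8*9 = -72)
V(F, E) = -178 (V(F, E) = -250 - 1*(-72) = -250 + 72 = -178)
((147 - 89) - 53*276) - V(R, o*32) = ((147 - 89) - 53*276) - 1*(-178) = (58 - 14628) + 178 = -14570 + 178 = -14392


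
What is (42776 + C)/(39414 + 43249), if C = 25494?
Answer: 68270/82663 ≈ 0.82588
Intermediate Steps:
(42776 + C)/(39414 + 43249) = (42776 + 25494)/(39414 + 43249) = 68270/82663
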